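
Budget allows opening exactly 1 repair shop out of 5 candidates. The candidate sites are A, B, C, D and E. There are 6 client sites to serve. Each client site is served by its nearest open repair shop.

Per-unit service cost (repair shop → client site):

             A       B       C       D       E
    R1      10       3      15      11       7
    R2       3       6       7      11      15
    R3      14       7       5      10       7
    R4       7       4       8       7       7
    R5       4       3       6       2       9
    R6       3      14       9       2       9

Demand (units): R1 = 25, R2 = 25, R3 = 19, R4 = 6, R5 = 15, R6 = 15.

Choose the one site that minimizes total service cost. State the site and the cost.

With exactly 1 open, each client site uses its cheapest among the chosen.
{B}: R1→B 3·25=75, R2→B 6·25=150, R3→B 7·19=133, R4→B 4·6=24, R5→B 3·15=45, R6→B 14·15=210. Service cost 637.
{A}: service cost 738
{D}: service cost 842
Among all 5 size-1 choices, {B} is lowest.

Choose B only; total service cost 637.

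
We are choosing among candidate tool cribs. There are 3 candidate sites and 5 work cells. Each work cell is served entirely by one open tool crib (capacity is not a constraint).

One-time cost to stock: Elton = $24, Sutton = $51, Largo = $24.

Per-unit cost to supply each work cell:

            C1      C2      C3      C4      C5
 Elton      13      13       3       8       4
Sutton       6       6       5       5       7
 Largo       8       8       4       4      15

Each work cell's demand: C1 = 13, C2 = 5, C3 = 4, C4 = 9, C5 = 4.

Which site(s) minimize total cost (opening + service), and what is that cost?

For any fixed open set, each work cell goes to its cheapest open site; total = fixed + service.
{Sutton}: C1→Sutton 6·13=78, C2→Sutton 6·5=30, C3→Sutton 5·4=20, C4→Sutton 5·9=45, C5→Sutton 7·4=28. Service 201; fixed 51; total 252.
{Elton, Sutton}: service 181 + fixed 75 = 256
{Elton, Largo}: C1→Largo 8·13=104, C2→Largo 8·5=40, C3→Elton 3·4=12, C4→Largo 4·9=36, C5→Elton 4·4=16. Service 208; fixed 48; total 256.
{Elton, Sutton, Largo}: service 172 + fixed 99 = 271
(All 7 nonempty subsets were checked; Sutton only is lowest.)

Open Sutton only; minimum total cost 252.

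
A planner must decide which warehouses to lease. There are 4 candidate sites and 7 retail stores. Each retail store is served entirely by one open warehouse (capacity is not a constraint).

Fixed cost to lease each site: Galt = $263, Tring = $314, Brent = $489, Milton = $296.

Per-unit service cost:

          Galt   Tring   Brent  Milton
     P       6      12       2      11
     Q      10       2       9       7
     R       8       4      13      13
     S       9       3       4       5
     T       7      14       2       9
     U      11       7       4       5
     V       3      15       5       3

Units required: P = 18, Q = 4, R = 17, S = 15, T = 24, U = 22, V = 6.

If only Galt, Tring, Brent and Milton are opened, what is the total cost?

Each retail store is assigned to its cheapest site among the open ones.
{Galt, Tring, Brent, Milton}: P→Brent 2·18=36, Q→Tring 2·4=8, R→Tring 4·17=68, S→Tring 3·15=45, T→Brent 2·24=48, U→Brent 4·22=88, V→Galt 3·6=18. Service 311; fixed 1362; total 1673.

Total cost: 1673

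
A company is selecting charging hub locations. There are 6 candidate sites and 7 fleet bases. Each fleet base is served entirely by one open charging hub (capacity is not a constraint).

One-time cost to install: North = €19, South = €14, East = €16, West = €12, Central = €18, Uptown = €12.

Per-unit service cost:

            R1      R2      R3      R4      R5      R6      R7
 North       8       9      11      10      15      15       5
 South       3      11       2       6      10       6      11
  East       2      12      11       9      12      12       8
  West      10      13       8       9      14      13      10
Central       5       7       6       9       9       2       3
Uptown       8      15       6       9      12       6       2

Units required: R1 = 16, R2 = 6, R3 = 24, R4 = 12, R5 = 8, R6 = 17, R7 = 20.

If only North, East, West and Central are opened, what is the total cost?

Total cost: 557

Each fleet base is assigned to its cheapest site among the open ones.
{North, East, West, Central}: R1→East 2·16=32, R2→Central 7·6=42, R3→Central 6·24=144, R4→East 9·12=108, R5→Central 9·8=72, R6→Central 2·17=34, R7→Central 3·20=60. Service 492; fixed 65; total 557.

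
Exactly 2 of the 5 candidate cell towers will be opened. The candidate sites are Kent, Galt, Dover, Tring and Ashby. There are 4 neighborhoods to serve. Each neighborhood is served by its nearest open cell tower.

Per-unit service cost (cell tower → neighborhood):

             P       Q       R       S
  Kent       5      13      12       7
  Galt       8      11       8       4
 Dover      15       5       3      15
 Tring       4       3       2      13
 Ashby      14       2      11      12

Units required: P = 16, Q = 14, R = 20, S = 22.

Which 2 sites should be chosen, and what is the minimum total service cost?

With exactly 2 open, each neighborhood uses its cheapest among the chosen.
{Galt, Tring}: P→Tring 4·16=64, Q→Tring 3·14=42, R→Tring 2·20=40, S→Galt 4·22=88. Service cost 234.
{Kent, Tring}: service cost 300
{Galt, Dover}: service cost 346
Among all 10 size-2 choices, {Galt, Tring} is lowest.

Choose Galt and Tring; total service cost 234.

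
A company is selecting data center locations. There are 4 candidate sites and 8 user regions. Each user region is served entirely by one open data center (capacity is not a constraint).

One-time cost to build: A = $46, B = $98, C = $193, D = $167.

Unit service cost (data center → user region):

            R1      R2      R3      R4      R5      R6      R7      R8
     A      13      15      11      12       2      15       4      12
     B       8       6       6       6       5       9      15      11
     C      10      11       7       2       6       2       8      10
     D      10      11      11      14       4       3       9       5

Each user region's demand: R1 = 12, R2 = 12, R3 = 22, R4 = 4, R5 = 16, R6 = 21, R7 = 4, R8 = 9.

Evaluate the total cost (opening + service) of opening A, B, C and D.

Each user region is assigned to its cheapest site among the open ones.
{A, B, C, D}: R1→B 8·12=96, R2→B 6·12=72, R3→B 6·22=132, R4→C 2·4=8, R5→A 2·16=32, R6→C 2·21=42, R7→A 4·4=16, R8→D 5·9=45. Service 443; fixed 504; total 947.

Total cost: 947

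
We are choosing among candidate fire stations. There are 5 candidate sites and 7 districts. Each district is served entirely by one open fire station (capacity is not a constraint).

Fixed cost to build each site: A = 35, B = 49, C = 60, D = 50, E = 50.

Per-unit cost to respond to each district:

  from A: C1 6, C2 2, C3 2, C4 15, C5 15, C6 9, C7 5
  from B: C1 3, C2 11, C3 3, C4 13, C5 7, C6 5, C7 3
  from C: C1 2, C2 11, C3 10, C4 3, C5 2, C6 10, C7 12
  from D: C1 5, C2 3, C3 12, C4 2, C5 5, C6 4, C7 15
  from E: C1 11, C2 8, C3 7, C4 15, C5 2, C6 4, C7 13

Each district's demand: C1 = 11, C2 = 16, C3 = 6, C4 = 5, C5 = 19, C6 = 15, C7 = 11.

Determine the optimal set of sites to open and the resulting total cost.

Open A, B and C; minimum total cost 371.

For any fixed open set, each district goes to its cheapest open site; total = fixed + service.
{A, B, C}: C1→C 2·11=22, C2→A 2·16=32, C3→A 2·6=12, C4→C 3·5=15, C5→C 2·19=38, C6→B 5·15=75, C7→B 3·11=33. Service 227; fixed 144; total 371.
{A, C, D}: service 229 + fixed 145 = 374
{A, C, E}: service 234 + fixed 145 = 379
{A, B, C, D, E}: C1→C 2·11=22, C2→A 2·16=32, C3→A 2·6=12, C4→D 2·5=10, C5→C 2·19=38, C6→D 4·15=60, C7→B 3·11=33. Service 207; fixed 244; total 451.
No other subset beats 371.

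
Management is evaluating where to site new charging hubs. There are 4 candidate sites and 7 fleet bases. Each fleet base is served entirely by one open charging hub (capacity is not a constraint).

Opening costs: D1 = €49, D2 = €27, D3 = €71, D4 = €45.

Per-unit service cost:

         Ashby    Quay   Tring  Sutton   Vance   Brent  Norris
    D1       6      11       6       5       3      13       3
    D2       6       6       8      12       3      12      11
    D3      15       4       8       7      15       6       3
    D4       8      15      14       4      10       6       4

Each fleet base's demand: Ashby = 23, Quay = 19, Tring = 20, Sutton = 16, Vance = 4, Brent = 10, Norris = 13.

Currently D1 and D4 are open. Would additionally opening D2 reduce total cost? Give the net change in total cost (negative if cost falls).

Current service cost with {D1, D4}: 642.
Adding D2: each fleet base re-picks its cheapest; new service cost 547, saving 95.
Extra fixed cost: 27. Net change = 27 − 95 = -68.
(Totals: 736 → 668.)

Yes — net change −68 (cost falls by 68).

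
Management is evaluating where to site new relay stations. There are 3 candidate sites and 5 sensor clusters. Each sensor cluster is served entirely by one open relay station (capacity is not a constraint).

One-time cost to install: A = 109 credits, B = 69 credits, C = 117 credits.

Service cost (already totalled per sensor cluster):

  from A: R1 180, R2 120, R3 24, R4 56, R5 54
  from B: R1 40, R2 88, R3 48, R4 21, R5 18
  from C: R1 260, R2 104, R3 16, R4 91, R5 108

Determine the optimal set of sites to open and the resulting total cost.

For any fixed open set, each sensor cluster goes to its cheapest open site; total = fixed + service.
{B}: R1→B 40, R2→B 88, R3→B 48, R4→B 21, R5→B 18. Service 215; fixed 69; total 284.
{A, B}: service 191 + fixed 178 = 369
{B, C}: R1→B 40, R2→B 88, R3→C 16, R4→B 21, R5→B 18. Service 183; fixed 186; total 369.
{A, B, C}: R1→B 40, R2→B 88, R3→C 16, R4→B 21, R5→B 18. Service 183; fixed 295; total 478.
(All 7 nonempty subsets were checked; B only is lowest.)

Open B only; minimum total cost 284.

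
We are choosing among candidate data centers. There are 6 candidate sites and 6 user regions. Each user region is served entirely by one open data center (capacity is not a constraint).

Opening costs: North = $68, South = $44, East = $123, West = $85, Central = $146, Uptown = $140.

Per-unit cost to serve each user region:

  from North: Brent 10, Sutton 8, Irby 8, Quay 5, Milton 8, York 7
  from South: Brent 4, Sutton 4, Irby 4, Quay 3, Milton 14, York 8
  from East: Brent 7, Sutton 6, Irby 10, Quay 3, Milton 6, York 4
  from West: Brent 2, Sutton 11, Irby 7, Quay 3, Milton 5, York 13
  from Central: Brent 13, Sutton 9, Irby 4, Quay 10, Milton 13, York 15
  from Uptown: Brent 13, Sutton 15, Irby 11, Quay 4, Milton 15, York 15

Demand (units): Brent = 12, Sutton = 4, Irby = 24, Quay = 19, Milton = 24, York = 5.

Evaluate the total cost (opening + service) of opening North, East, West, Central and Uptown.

Each user region is assigned to its cheapest site among the open ones.
{North, East, West, Central, Uptown}: Brent→West 2·12=24, Sutton→East 6·4=24, Irby→Central 4·24=96, Quay→East 3·19=57, Milton→West 5·24=120, York→East 4·5=20. Service 341; fixed 562; total 903.

Total cost: 903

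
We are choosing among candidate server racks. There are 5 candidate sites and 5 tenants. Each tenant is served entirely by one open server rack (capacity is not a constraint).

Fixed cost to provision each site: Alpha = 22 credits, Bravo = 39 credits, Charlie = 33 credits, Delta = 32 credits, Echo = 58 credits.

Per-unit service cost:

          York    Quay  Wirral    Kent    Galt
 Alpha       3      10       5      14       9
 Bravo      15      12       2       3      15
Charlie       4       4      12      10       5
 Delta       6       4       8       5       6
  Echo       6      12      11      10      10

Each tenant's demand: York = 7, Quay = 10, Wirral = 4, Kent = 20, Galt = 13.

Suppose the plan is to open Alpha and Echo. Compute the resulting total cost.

Total cost: 538

Each tenant is assigned to its cheapest site among the open ones.
{Alpha, Echo}: York→Alpha 3·7=21, Quay→Alpha 10·10=100, Wirral→Alpha 5·4=20, Kent→Echo 10·20=200, Galt→Alpha 9·13=117. Service 458; fixed 80; total 538.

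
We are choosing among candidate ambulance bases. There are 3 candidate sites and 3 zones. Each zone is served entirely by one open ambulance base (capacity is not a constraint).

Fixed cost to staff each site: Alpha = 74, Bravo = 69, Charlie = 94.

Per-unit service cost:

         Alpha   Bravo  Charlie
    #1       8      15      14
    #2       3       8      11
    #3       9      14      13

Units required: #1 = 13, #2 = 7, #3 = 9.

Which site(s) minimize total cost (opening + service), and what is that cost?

For any fixed open set, each zone goes to its cheapest open site; total = fixed + service.
{Alpha}: #1→Alpha 8·13=104, #2→Alpha 3·7=21, #3→Alpha 9·9=81. Service 206; fixed 74; total 280.
{Alpha, Bravo}: #1→Alpha 8·13=104, #2→Alpha 3·7=21, #3→Alpha 9·9=81. Service 206; fixed 143; total 349.
{Alpha, Charlie}: service 206 + fixed 168 = 374
{Alpha, Bravo, Charlie}: #1→Alpha 8·13=104, #2→Alpha 3·7=21, #3→Alpha 9·9=81. Service 206; fixed 237; total 443.
No other subset beats 280.

Open Alpha only; minimum total cost 280.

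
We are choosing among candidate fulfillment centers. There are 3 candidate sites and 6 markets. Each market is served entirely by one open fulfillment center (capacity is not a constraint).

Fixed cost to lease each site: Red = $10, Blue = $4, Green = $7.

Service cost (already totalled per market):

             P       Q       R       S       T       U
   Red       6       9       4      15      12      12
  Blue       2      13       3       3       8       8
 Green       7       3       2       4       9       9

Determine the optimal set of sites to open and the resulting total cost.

Open Blue and Green; minimum total cost 37.

For any fixed open set, each market goes to its cheapest open site; total = fixed + service.
{Blue, Green}: P→Blue 2, Q→Green 3, R→Green 2, S→Blue 3, T→Blue 8, U→Blue 8. Service 26; fixed 11; total 37.
{Blue}: service 37 + fixed 4 = 41
{Green}: service 34 + fixed 7 = 41
{Red, Blue, Green}: service 26 + fixed 21 = 47
No other subset beats 37.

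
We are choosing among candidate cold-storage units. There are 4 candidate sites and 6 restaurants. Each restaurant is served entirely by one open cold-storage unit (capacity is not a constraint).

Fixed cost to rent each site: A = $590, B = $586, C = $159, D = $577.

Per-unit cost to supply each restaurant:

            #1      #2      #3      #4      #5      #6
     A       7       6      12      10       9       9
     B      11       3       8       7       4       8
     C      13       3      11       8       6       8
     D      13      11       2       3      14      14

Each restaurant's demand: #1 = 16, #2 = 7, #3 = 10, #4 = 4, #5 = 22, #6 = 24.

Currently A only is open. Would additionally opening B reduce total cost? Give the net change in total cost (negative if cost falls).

Current service cost with {A}: 728.
Adding B: each restaurant re-picks its cheapest; new service cost 521, saving 207.
Extra fixed cost: 586. Net change = 586 − 207 = 379.
(Totals: 1318 → 1697.)

No — net change +379 (cost rises by 379).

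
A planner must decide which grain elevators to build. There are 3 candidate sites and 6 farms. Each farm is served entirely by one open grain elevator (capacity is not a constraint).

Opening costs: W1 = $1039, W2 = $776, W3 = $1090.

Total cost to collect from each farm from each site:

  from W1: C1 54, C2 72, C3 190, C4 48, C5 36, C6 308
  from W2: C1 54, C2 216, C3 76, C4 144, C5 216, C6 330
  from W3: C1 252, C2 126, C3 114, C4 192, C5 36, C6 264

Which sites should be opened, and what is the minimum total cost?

For any fixed open set, each farm goes to its cheapest open site; total = fixed + service.
{W1}: C1→W1 54, C2→W1 72, C3→W1 190, C4→W1 48, C5→W1 36, C6→W1 308. Service 708; fixed 1039; total 1747.
{W2}: service 1036 + fixed 776 = 1812
{W3}: C1→W3 252, C2→W3 126, C3→W3 114, C4→W3 192, C5→W3 36, C6→W3 264. Service 984; fixed 1090; total 2074.
{W1, W2, W3}: service 550 + fixed 2905 = 3455
No other subset beats 1747.

Open W1 only; minimum total cost 1747.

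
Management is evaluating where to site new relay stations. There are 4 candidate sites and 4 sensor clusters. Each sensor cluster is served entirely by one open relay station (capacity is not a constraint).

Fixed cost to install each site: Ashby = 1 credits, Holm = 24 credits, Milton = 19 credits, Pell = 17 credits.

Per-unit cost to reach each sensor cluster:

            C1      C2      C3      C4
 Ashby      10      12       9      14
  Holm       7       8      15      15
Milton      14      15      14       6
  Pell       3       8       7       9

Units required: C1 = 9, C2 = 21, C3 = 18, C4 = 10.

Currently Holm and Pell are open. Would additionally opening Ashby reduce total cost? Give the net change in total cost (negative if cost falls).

No — net change +1 (cost rises by 1).

Current service cost with {Holm, Pell}: 411.
Adding Ashby: each sensor cluster re-picks its cheapest; new service cost 411, saving 0.
Extra fixed cost: 1. Net change = 1 − 0 = 1.
(Totals: 452 → 453.)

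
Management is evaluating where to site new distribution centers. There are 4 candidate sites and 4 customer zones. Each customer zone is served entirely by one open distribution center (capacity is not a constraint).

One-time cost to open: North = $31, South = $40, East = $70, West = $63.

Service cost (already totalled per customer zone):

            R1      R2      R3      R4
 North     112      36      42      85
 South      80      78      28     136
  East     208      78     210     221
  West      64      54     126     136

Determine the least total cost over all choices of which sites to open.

Minimum total cost: 300

For any fixed open set, each customer zone goes to its cheapest open site; total = fixed + service.
{North, South}: R1→South 80, R2→North 36, R3→South 28, R4→North 85. Service 229; fixed 71; total 300.
{North}: service 275 + fixed 31 = 306
{North, West}: R1→West 64, R2→North 36, R3→North 42, R4→North 85. Service 227; fixed 94; total 321.
{North, South, East, West}: service 213 + fixed 204 = 417
No other subset beats 300.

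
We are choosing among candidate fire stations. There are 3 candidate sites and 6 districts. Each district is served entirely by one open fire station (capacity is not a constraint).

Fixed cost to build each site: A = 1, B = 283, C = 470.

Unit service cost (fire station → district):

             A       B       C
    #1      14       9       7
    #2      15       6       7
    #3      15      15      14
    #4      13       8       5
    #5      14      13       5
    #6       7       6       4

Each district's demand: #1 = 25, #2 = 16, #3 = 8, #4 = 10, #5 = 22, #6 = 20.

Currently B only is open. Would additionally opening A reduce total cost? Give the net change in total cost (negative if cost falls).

Current service cost with {B}: 927.
Adding A: each district re-picks its cheapest; new service cost 927, saving 0.
Extra fixed cost: 1. Net change = 1 − 0 = 1.
(Totals: 1210 → 1211.)

No — net change +1 (cost rises by 1).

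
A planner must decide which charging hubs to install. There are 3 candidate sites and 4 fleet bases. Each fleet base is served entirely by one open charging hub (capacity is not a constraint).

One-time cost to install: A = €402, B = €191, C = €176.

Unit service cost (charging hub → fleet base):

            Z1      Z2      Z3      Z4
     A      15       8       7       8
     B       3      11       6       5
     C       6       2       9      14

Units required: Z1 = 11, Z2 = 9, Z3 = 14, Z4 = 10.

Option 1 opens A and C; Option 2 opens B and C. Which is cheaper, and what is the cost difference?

Option 2 is cheaper by 288.

Option 1: {A, C}: Z1→C 6·11=66, Z2→C 2·9=18, Z3→A 7·14=98, Z4→A 8·10=80. Service 262; fixed 578; total 840.
Option 2: {B, C}: Z1→B 3·11=33, Z2→C 2·9=18, Z3→B 6·14=84, Z4→B 5·10=50. Service 185; fixed 367; total 552.
Difference: |840 − 552| = 288.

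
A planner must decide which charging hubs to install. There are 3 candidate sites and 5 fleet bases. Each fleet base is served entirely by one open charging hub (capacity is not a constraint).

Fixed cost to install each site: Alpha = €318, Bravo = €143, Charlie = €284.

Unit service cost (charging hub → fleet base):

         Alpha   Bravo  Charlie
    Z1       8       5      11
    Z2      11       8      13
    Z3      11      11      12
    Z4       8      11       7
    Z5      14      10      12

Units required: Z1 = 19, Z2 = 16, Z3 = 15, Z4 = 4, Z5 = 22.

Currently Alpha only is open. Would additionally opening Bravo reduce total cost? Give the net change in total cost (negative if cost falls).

Current service cost with {Alpha}: 833.
Adding Bravo: each fleet base re-picks its cheapest; new service cost 640, saving 193.
Extra fixed cost: 143. Net change = 143 − 193 = -50.
(Totals: 1151 → 1101.)

Yes — net change −50 (cost falls by 50).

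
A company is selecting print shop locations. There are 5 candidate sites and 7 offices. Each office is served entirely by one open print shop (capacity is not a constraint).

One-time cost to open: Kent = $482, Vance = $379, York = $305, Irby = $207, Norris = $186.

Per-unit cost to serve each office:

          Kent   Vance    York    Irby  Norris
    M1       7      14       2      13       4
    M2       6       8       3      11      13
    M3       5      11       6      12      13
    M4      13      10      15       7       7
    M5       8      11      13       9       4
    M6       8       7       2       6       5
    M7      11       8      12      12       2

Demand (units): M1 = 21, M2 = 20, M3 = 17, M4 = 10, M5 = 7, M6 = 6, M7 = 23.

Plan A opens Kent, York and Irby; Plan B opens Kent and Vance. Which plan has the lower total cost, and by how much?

Plan A is cheaper by 23.

Plan A: {Kent, York, Irby}: M1→York 2·21=42, M2→York 3·20=60, M3→Kent 5·17=85, M4→Irby 7·10=70, M5→Kent 8·7=56, M6→York 2·6=12, M7→Kent 11·23=253. Service 578; fixed 994; total 1572.
Plan B: {Kent, Vance}: M1→Kent 7·21=147, M2→Kent 6·20=120, M3→Kent 5·17=85, M4→Vance 10·10=100, M5→Kent 8·7=56, M6→Vance 7·6=42, M7→Vance 8·23=184. Service 734; fixed 861; total 1595.
Difference: |1572 − 1595| = 23.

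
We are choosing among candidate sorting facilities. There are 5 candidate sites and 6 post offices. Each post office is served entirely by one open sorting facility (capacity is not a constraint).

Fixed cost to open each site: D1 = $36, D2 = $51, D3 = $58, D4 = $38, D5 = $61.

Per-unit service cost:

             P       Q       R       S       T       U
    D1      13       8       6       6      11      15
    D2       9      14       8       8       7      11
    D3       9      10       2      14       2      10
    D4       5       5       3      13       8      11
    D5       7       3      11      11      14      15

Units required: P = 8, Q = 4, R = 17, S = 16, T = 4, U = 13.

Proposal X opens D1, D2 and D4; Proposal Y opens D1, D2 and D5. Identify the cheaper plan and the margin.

Proposal X: {D1, D2, D4}: P→D4 5·8=40, Q→D4 5·4=20, R→D4 3·17=51, S→D1 6·16=96, T→D2 7·4=28, U→D2 11·13=143. Service 378; fixed 125; total 503.
Proposal Y: {D1, D2, D5}: P→D5 7·8=56, Q→D5 3·4=12, R→D1 6·17=102, S→D1 6·16=96, T→D2 7·4=28, U→D2 11·13=143. Service 437; fixed 148; total 585.
Difference: |503 − 585| = 82.

Proposal X is cheaper by 82.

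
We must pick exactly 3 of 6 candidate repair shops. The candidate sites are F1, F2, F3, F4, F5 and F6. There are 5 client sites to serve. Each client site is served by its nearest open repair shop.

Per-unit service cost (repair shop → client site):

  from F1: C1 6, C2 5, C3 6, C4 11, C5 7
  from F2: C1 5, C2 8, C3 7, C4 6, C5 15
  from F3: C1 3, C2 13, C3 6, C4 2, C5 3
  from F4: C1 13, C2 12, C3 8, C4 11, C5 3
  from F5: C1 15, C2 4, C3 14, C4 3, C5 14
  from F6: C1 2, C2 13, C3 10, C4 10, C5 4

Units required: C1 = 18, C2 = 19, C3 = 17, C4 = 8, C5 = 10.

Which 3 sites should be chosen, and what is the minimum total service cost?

With exactly 3 open, each client site uses its cheapest among the chosen.
{F3, F5, F6}: C1→F6 2·18=36, C2→F5 4·19=76, C3→F3 6·17=102, C4→F3 2·8=16, C5→F3 3·10=30. Service cost 260.
{F1, F3, F5}: service cost 278
{F1, F5, F6}: service cost 278
Among all 20 size-3 choices, {F3, F5, F6} is lowest.

Choose F3, F5 and F6; total service cost 260.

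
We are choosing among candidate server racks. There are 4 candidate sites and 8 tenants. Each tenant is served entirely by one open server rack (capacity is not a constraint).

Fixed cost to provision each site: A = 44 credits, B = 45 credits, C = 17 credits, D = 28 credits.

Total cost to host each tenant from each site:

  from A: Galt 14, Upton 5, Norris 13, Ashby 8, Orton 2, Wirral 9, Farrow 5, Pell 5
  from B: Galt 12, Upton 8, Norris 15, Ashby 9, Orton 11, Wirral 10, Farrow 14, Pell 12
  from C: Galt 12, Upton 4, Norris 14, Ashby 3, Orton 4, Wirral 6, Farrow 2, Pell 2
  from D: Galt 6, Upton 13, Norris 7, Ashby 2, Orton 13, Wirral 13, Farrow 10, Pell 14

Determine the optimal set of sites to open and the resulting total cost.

For any fixed open set, each tenant goes to its cheapest open site; total = fixed + service.
{C}: Galt→C 12, Upton→C 4, Norris→C 14, Ashby→C 3, Orton→C 4, Wirral→C 6, Farrow→C 2, Pell→C 2. Service 47; fixed 17; total 64.
{C, D}: service 33 + fixed 45 = 78
{A}: Galt→A 14, Upton→A 5, Norris→A 13, Ashby→A 8, Orton→A 2, Wirral→A 9, Farrow→A 5, Pell→A 5. Service 61; fixed 44; total 105.
{A, B, C, D}: service 31 + fixed 134 = 165
(All 15 nonempty subsets were checked; C only is lowest.)

Open C only; minimum total cost 64.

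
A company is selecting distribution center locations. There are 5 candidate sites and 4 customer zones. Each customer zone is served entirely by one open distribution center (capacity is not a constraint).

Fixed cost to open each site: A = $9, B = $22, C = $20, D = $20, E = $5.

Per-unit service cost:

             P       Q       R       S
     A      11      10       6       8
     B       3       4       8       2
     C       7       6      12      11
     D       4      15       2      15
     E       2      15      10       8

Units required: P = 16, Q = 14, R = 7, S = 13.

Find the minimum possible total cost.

For any fixed open set, each customer zone goes to its cheapest open site; total = fixed + service.
{B, D, E}: P→E 2·16=32, Q→B 4·14=56, R→D 2·7=14, S→B 2·13=26. Service 128; fixed 47; total 175.
{A, B, D, E}: service 128 + fixed 56 = 184
{B, D}: service 144 + fixed 42 = 186
{A, B, C, D, E}: P→E 2·16=32, Q→B 4·14=56, R→D 2·7=14, S→B 2·13=26. Service 128; fixed 76; total 204.
No other subset beats 175.

Minimum total cost: 175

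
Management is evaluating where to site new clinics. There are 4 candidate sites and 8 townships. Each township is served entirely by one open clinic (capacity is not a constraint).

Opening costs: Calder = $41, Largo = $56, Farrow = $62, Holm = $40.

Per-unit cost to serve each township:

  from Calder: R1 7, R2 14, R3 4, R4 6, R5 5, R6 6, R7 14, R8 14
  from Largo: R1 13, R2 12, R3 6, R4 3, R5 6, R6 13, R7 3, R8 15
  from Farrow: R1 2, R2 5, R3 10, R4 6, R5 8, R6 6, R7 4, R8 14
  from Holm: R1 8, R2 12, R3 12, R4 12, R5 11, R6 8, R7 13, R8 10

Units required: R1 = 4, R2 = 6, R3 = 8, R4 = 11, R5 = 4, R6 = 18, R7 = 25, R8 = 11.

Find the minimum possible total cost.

Minimum total cost: 594

For any fixed open set, each township goes to its cheapest open site; total = fixed + service.
{Largo, Farrow, Holm}: R1→Farrow 2·4=8, R2→Farrow 5·6=30, R3→Largo 6·8=48, R4→Largo 3·11=33, R5→Largo 6·4=24, R6→Farrow 6·18=108, R7→Largo 3·25=75, R8→Holm 10·11=110. Service 436; fixed 158; total 594.
{Largo, Farrow}: R1→Farrow 2·4=8, R2→Farrow 5·6=30, R3→Largo 6·8=48, R4→Largo 3·11=33, R5→Largo 6·4=24, R6→Farrow 6·18=108, R7→Largo 3·25=75, R8→Farrow 14·11=154. Service 480; fixed 118; total 598.
{Calder, Largo, Farrow, Holm}: R1→Farrow 2·4=8, R2→Farrow 5·6=30, R3→Calder 4·8=32, R4→Largo 3·11=33, R5→Calder 5·4=20, R6→Calder 6·18=108, R7→Largo 3·25=75, R8→Holm 10·11=110. Service 416; fixed 199; total 615.
{Holm}: R1→Holm 8·4=32, R2→Holm 12·6=72, R3→Holm 12·8=96, R4→Holm 12·11=132, R5→Holm 11·4=44, R6→Holm 8·18=144, R7→Holm 13·25=325, R8→Holm 10·11=110. Service 955; fixed 40; total 995.
No other subset beats 594.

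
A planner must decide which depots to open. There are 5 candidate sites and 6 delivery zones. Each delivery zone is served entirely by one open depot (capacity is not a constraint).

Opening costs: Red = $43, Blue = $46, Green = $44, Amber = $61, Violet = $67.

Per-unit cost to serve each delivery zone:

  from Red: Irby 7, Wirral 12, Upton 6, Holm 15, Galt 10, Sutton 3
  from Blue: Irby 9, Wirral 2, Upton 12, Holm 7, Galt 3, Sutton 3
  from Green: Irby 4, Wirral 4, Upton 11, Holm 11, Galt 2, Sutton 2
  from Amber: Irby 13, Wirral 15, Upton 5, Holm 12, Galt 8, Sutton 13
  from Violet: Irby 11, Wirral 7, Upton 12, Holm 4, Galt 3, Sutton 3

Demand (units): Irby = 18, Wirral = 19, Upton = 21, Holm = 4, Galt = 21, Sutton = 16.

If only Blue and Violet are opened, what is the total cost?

Total cost: 692

Each delivery zone is assigned to its cheapest site among the open ones.
{Blue, Violet}: Irby→Blue 9·18=162, Wirral→Blue 2·19=38, Upton→Blue 12·21=252, Holm→Violet 4·4=16, Galt→Blue 3·21=63, Sutton→Blue 3·16=48. Service 579; fixed 113; total 692.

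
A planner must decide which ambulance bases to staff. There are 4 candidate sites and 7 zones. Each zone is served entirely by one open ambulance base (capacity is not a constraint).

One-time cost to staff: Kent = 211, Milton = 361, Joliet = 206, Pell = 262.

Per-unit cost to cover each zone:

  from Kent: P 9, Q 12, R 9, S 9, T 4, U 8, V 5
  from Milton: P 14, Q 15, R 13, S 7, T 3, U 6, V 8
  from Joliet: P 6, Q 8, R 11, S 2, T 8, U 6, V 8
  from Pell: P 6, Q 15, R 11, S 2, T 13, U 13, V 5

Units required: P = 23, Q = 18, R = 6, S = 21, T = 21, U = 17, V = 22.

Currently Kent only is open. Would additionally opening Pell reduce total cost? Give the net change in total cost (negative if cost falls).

No — net change +46 (cost rises by 46).

Current service cost with {Kent}: 996.
Adding Pell: each zone re-picks its cheapest; new service cost 780, saving 216.
Extra fixed cost: 262. Net change = 262 − 216 = 46.
(Totals: 1207 → 1253.)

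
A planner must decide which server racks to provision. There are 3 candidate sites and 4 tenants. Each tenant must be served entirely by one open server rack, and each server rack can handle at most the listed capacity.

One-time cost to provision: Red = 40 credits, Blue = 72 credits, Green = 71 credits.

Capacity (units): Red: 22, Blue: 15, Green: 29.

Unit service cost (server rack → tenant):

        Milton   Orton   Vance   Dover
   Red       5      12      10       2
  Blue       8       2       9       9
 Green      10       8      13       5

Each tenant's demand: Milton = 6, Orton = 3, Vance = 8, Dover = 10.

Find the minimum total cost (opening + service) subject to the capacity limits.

Minimum total cost: 240

Open {Red, Blue}: Milton→Red 5·6=30, Orton→Blue 2·3=6, Vance→Blue 9·8=72, Dover→Red 2·10=20.
Loads: Red carries 16/22, Blue carries 11/15. Service 128; fixed 112; total 240.
Next best feasible plan costs 266.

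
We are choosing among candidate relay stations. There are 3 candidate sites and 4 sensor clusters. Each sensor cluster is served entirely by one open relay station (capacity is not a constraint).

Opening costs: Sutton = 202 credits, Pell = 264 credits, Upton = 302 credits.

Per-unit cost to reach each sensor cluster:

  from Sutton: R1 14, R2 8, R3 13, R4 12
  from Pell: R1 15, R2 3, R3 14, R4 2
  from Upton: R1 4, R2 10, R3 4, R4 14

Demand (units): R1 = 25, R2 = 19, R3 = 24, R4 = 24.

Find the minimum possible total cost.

Minimum total cost: 867

For any fixed open set, each sensor cluster goes to its cheapest open site; total = fixed + service.
{Pell, Upton}: R1→Upton 4·25=100, R2→Pell 3·19=57, R3→Upton 4·24=96, R4→Pell 2·24=48. Service 301; fixed 566; total 867.
{Upton}: service 722 + fixed 302 = 1024
{Sutton, Pell, Upton}: R1→Upton 4·25=100, R2→Pell 3·19=57, R3→Upton 4·24=96, R4→Pell 2·24=48. Service 301; fixed 768; total 1069.
{Sutton}: R1→Sutton 14·25=350, R2→Sutton 8·19=152, R3→Sutton 13·24=312, R4→Sutton 12·24=288. Service 1102; fixed 202; total 1304.
No other subset beats 867.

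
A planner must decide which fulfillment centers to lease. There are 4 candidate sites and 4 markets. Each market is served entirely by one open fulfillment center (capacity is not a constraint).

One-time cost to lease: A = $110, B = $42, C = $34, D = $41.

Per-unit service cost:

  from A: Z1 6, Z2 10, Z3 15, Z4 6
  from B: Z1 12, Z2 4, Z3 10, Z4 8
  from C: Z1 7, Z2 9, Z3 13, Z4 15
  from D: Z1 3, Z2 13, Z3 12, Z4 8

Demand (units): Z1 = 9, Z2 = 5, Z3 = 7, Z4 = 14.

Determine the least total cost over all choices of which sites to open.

For any fixed open set, each market goes to its cheapest open site; total = fixed + service.
{B, D}: Z1→D 3·9=27, Z2→B 4·5=20, Z3→B 10·7=70, Z4→B 8·14=112. Service 229; fixed 83; total 312.
{D}: service 288 + fixed 41 = 329
{B, C}: service 265 + fixed 76 = 341
{A, B, C, D}: service 201 + fixed 227 = 428
(All 15 nonempty subsets were checked; B and D is lowest.)

Minimum total cost: 312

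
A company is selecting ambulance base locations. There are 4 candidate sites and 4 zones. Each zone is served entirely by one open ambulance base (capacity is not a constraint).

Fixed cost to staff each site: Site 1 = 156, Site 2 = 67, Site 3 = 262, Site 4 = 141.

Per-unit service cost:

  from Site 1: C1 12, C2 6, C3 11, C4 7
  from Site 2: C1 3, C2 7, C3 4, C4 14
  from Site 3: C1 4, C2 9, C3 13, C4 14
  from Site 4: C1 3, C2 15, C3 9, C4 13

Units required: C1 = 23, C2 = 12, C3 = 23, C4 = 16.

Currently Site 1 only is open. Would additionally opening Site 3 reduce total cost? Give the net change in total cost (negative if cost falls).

Current service cost with {Site 1}: 713.
Adding Site 3: each zone re-picks its cheapest; new service cost 529, saving 184.
Extra fixed cost: 262. Net change = 262 − 184 = 78.
(Totals: 869 → 947.)

No — net change +78 (cost rises by 78).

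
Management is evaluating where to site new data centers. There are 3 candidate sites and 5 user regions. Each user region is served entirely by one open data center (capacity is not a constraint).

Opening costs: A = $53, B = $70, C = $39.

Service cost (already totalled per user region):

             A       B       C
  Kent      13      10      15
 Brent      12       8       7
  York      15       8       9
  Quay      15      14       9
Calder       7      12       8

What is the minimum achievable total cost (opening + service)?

For any fixed open set, each user region goes to its cheapest open site; total = fixed + service.
{C}: Kent→C 15, Brent→C 7, York→C 9, Quay→C 9, Calder→C 8. Service 48; fixed 39; total 87.
{A}: Kent→A 13, Brent→A 12, York→A 15, Quay→A 15, Calder→A 7. Service 62; fixed 53; total 115.
{B}: Kent→B 10, Brent→B 8, York→B 8, Quay→B 14, Calder→B 12. Service 52; fixed 70; total 122.
{A, B, C}: service 41 + fixed 162 = 203
No other subset beats 87.

Minimum total cost: 87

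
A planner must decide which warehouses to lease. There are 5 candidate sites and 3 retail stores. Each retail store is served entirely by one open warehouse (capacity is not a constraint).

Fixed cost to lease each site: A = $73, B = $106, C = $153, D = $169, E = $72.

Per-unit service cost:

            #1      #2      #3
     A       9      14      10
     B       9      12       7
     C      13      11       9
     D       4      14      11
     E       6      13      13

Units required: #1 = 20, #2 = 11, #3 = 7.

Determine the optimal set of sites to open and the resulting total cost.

For any fixed open set, each retail store goes to its cheapest open site; total = fixed + service.
{E}: #1→E 6·20=120, #2→E 13·11=143, #3→E 13·7=91. Service 354; fixed 72; total 426.
{B}: service 361 + fixed 106 = 467
{A}: service 404 + fixed 73 = 477
{A, B, C, D, E}: #1→D 4·20=80, #2→C 11·11=121, #3→B 7·7=49. Service 250; fixed 573; total 823.
No other subset beats 426.

Open E only; minimum total cost 426.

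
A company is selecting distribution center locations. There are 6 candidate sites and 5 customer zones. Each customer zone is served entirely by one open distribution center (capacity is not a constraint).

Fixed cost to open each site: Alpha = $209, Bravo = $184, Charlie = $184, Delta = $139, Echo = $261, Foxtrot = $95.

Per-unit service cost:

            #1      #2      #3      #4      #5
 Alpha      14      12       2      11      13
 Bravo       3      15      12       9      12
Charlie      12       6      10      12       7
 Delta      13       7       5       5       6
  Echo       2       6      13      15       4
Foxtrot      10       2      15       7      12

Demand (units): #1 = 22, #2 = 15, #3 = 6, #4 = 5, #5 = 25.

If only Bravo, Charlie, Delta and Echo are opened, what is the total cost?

Total cost: 1057

Each customer zone is assigned to its cheapest site among the open ones.
{Bravo, Charlie, Delta, Echo}: #1→Echo 2·22=44, #2→Charlie 6·15=90, #3→Delta 5·6=30, #4→Delta 5·5=25, #5→Echo 4·25=100. Service 289; fixed 768; total 1057.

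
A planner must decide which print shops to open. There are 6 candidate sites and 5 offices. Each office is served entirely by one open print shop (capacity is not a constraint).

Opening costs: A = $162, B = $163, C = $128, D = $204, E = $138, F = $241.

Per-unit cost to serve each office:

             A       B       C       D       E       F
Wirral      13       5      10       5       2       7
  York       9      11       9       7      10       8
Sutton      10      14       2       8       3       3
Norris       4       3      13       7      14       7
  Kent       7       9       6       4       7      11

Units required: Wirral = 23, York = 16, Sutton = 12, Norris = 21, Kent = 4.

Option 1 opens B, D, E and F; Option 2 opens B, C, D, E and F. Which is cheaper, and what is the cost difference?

Option 1: {B, D, E, F}: Wirral→E 2·23=46, York→D 7·16=112, Sutton→E 3·12=36, Norris→B 3·21=63, Kent→D 4·4=16. Service 273; fixed 746; total 1019.
Option 2: {B, C, D, E, F}: Wirral→E 2·23=46, York→D 7·16=112, Sutton→C 2·12=24, Norris→B 3·21=63, Kent→D 4·4=16. Service 261; fixed 874; total 1135.
Difference: |1019 − 1135| = 116.

Option 1 is cheaper by 116.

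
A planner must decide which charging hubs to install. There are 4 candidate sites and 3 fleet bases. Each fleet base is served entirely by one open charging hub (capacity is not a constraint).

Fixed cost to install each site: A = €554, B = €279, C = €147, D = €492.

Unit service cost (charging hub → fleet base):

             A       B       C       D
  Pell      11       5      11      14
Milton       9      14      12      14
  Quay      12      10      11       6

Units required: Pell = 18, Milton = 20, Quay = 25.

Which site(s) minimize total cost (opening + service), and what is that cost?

For any fixed open set, each fleet base goes to its cheapest open site; total = fixed + service.
{C}: Pell→C 11·18=198, Milton→C 12·20=240, Quay→C 11·25=275. Service 713; fixed 147; total 860.
{B}: service 620 + fixed 279 = 899
{B, C}: service 580 + fixed 426 = 1006
{A, B, C, D}: service 420 + fixed 1472 = 1892
No other subset beats 860.

Open C only; minimum total cost 860.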